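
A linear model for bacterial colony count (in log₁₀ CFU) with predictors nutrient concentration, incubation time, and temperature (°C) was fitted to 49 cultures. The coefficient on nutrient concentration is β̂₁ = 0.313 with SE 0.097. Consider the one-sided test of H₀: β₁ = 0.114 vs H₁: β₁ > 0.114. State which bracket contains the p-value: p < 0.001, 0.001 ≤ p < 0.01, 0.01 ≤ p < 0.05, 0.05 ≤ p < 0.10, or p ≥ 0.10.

t = (0.313 − 0.114) / 0.097 = 2.052.
df = n − k − 1 = 49 − 3 − 1 = 45.
One-sided p = P(T_{45} > t) ≈ 0.0230.
So 0.01 ≤ p < 0.05.

0.01 ≤ p < 0.05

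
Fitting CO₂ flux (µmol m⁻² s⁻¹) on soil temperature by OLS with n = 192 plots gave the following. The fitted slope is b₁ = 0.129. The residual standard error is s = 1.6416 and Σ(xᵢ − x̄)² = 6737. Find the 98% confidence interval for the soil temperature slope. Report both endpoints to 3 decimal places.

(0.082, 0.176)

SE(b₁) = s/√Sₓₓ = 1.6416/√6737 = 0.0200002.
df = n − 2 = 190.
t* = t_{0.01, 190} = 2.346134.
Margin = t* × SE = 2.346134 × 0.0200002 = 0.04692.
CI: 0.129 ± 0.04692 → (0.082, 0.176).
With 98% confidence, each one-unit increase in soil temperature is associated with a change of between 0.082 and 0.176 µmol m⁻² s⁻¹ in CO₂ flux.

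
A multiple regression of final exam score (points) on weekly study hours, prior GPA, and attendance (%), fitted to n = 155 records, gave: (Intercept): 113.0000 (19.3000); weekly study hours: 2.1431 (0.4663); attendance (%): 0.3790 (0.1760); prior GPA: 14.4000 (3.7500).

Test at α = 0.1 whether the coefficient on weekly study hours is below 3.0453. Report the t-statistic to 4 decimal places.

Read off: b = 2.1431, SE = 0.4663 for weekly study hours.
H₀: β₁ = 3.0453 vs H₁: β₁ < 3.0453.
t = (2.1431 − 3.0453) / 0.4663 = -1.9348.
df = n − k − 1 = 155 − 3 − 1 = 151.
One-sided p ≈ 0.0274, which is < 0.1, so reject H₀.
There is evidence that the true slope on weekly study hours is below 3.0453 points per unit, holding the other predictors fixed.

t = -1.9348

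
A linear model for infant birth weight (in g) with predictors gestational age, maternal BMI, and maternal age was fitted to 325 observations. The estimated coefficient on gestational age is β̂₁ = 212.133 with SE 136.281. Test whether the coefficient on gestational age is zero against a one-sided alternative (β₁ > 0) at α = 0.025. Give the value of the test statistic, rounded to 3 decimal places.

H₀: β₁ = 0 vs H₁: β₁ > 0.
t = (β̂₁ − β₁⁰)/SE = 212.133 / 136.281 = 1.557.
df = n − k − 1 = 325 − 3 − 1 = 321.
One-sided p ≈ 0.0603, which is ≥ 0.025, so fail to reject H₀.
The data do not give significant evidence that the true slope on gestational age is positive, holding the other predictors fixed.

t = 1.557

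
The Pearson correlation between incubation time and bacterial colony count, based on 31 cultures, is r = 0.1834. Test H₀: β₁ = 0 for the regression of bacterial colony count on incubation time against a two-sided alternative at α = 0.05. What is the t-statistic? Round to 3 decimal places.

t = r·√(n − 2)/√(1 − r²) = 0.1834·√29/√0.966364 = 1.005.
df = n − 2 = 29.
Two-sided p ≈ 0.3234, which is ≥ 0.05, so fail to reject H₀.
The data do not give significant evidence of a linear association between incubation time and bacterial colony count.

t = 1.005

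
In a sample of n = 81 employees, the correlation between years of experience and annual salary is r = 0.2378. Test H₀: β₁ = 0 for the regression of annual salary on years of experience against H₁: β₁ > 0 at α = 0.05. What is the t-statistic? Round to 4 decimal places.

t = r·√(n − 2)/√(1 − r²) = 0.2378·√79/√0.943451 = 2.1760.
df = n − 2 = 79.
One-sided p ≈ 0.0163, which is < 0.05, so reject H₀.
There is evidence of a linear association between years of experience and annual salary.

t = 2.1760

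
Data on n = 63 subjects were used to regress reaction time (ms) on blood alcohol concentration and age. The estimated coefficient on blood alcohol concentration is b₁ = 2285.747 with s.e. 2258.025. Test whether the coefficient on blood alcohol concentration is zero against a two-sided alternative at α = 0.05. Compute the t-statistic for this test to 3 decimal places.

t = 1.012

H₀: β₁ = 0 vs H₁: β₁ ≠ 0.
t = (b₁ − β₁⁰)/SE = 2285.747 / 2258.025 = 1.012.
df = n − k − 1 = 63 − 2 − 1 = 60.
Two-sided p ≈ 0.3155, which is ≥ 0.05, so fail to reject H₀.
The data do not give significant evidence of an association between blood alcohol concentration and reaction time, after adjusting for the other predictors.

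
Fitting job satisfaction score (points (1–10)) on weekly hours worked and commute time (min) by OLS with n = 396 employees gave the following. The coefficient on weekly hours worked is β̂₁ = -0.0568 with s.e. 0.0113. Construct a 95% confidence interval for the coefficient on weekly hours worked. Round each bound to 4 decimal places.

df = n − k − 1 = 396 − 2 − 1 = 393.
t* = t_{0.025, 393} = 1.966019.
Margin = t* × SE = 1.966019 × 0.0113 = 0.022216.
CI: -0.0568 ± 0.022216 → (-0.0790, -0.0346).
With 95% confidence, each one-unit increase in weekly hours worked is associated with a change of between -0.0790 and -0.0346 points (1–10) in job satisfaction score, holding the other predictors fixed.

(-0.0790, -0.0346)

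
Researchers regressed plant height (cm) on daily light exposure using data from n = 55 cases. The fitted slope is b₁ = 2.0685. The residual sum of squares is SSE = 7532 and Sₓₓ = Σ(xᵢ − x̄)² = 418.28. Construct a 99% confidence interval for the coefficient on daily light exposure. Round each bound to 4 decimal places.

(0.5111, 3.6259)

MSE = SSE/(n − 2) = 7532/53 = 142.113.
SE(b₁) = √(MSE/Sₓₓ) = √(142.113/418.28) = 0.582886.
df = n − 2 = 53.
t* = t_{0.005, 53} = 2.671823.
Margin = t* × SE = 2.671823 × 0.582886 = 1.557368.
CI: 2.0685 ± 1.557368 → (0.5111, 3.6259).
With 99% confidence, each one-unit increase in daily light exposure is associated with a change of between 0.5111 and 3.6259 cm in plant height.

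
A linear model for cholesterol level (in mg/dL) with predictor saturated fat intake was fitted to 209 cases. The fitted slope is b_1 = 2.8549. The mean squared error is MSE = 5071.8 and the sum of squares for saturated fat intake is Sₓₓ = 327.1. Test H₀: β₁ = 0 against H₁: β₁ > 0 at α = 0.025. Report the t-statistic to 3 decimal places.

t = 0.725

SE(b_1) = √(MSE/Sₓₓ) = √(5071.8/327.1) = 3.93768.
t = 2.8549 / 3.93768 = 0.725.
df = n − 2 = 207.
One-sided p ≈ 0.2346, which is ≥ 0.025, so fail to reject H₀.
The data do not give significant evidence that the true slope on saturated fat intake is positive.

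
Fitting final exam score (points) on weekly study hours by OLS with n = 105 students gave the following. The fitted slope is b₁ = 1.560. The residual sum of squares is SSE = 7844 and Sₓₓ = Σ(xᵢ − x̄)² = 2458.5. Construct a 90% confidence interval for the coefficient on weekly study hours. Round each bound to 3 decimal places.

(1.268, 1.852)

MSE = SSE/(n − 2) = 7844/103 = 76.1553.
SE(b₁) = √(MSE/Sₓₓ) = √(76.1553/2458.5) = 0.176001.
df = n − 2 = 103.
t* = t_{0.05, 103} = 1.659782.
Margin = t* × SE = 1.659782 × 0.176001 = 0.29212.
CI: 1.560 ± 0.29212 → (1.268, 1.852).
With 90% confidence, each one-unit increase in weekly study hours is associated with a change of between 1.268 and 1.852 points in final exam score.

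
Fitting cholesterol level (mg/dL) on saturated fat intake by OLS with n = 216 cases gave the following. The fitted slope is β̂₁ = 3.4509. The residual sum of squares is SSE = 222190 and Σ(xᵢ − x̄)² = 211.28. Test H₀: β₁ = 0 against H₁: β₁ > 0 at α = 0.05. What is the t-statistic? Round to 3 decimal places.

t = 1.557

MSE = SSE/(n − 2) = 222190/214 = 1038.27.
SE(β̂₁) = √(MSE/Sₓₓ) = √(1038.27/211.28) = 2.2168.
t = 3.4509 / 2.2168 = 1.557.
df = n − 2 = 214.
One-sided p ≈ 0.0605, which is ≥ 0.05, so fail to reject H₀.
The data do not give significant evidence that the true slope on saturated fat intake is positive.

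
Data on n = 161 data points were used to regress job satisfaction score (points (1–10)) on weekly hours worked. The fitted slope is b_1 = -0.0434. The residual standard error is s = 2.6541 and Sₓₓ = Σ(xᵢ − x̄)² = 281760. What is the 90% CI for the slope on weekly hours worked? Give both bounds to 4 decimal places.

SE(b_1) = s/√Sₓₓ = 2.6541/√281760 = 0.00500009.
df = n − 2 = 159.
t* = t_{0.05, 159} = 1.654494.
Margin = t* × SE = 1.654494 × 0.00500009 = 0.008273.
CI: -0.0434 ± 0.008273 → (-0.0517, -0.0351).
With 90% confidence, each one-unit increase in weekly hours worked is associated with a change of between -0.0517 and -0.0351 points (1–10) in job satisfaction score.

(-0.0517, -0.0351)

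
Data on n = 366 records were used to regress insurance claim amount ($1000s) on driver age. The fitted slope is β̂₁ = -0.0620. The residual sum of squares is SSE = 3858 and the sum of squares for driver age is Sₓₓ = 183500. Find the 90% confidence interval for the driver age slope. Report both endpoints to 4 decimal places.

(-0.0745, -0.0495)

MSE = SSE/(n − 2) = 3858/364 = 10.5989.
SE(β̂₁) = √(MSE/Sₓₓ) = √(10.5989/183500) = 0.00759998.
df = n − 2 = 364.
t* = t_{0.05, 364} = 1.649051.
Margin = t* × SE = 1.649051 × 0.00759998 = 0.012533.
CI: -0.0620 ± 0.012533 → (-0.0745, -0.0495).
With 90% confidence, each one-unit increase in driver age is associated with a change of between -0.0745 and -0.0495 $1000s in insurance claim amount.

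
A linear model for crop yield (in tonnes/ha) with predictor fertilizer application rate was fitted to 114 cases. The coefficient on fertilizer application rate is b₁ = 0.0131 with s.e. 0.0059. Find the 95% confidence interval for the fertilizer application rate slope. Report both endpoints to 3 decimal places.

(0.001, 0.025)

df = n − 2 = 114 − 2 = 112.
t* = t_{0.025, 112} = 1.981372.
Margin = t* × SE = 1.981372 × 0.0059 = 0.01169.
CI: 0.0131 ± 0.01169 → (0.001, 0.025).
With 95% confidence, each one-unit increase in fertilizer application rate is associated with a change of between 0.001 and 0.025 tonnes/ha in crop yield.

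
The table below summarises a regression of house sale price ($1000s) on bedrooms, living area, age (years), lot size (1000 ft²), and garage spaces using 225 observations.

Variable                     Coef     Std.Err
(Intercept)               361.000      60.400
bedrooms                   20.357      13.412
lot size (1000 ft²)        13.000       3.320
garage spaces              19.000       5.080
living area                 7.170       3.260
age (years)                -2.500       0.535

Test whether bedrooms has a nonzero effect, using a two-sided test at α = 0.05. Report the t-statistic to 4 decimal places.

t = 1.5178

Read off: b = 20.357, SE = 13.412 for bedrooms.
H₀: β₁ = 0 vs H₁: β₁ ≠ 0.
t = 20.357 / 13.412 = 1.5178.
df = n − k − 1 = 225 − 5 − 1 = 219.
Two-sided p ≈ 0.1305, which is ≥ 0.05, so fail to reject H₀.
The data do not give significant evidence of an association between bedrooms and house sale price, after adjusting for the other predictors.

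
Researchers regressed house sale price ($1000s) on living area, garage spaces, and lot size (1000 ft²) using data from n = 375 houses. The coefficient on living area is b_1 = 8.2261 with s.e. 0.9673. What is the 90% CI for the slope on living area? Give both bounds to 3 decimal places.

(6.631, 9.821)

df = n − k − 1 = 375 − 3 − 1 = 371.
t* = t_{0.05, 371} = 1.648971.
Margin = t* × SE = 1.648971 × 0.9673 = 1.59505.
CI: 8.2261 ± 1.59505 → (6.631, 9.821).
With 90% confidence, each one-unit increase in living area is associated with a change of between 6.631 and 9.821 $1000s in house sale price, holding the other predictors fixed.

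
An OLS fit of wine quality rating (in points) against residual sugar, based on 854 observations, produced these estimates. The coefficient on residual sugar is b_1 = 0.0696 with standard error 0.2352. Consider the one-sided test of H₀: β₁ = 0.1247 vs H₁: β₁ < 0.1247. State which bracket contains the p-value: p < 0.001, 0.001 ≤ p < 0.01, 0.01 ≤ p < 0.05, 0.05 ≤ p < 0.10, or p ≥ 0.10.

p ≥ 0.10

t = (0.0696 − 0.1247) / 0.2352 = -0.234.
df = n − 2 = 854 − 2 = 852.
One-sided p = P(T_{852} < t) ≈ 0.4074.
So p ≥ 0.10.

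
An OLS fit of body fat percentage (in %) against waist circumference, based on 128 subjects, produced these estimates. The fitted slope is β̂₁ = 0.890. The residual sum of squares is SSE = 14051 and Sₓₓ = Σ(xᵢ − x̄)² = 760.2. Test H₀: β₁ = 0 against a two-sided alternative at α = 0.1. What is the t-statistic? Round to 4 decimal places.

t = 2.3237

MSE = SSE/(n − 2) = 14051/126 = 111.516.
SE(β̂₁) = √(MSE/Sₓₓ) = √(111.516/760.2) = 0.383005.
t = 0.890 / 0.383005 = 2.3237.
df = n − 2 = 126.
Two-sided p ≈ 0.0217, which is < 0.1, so reject H₀.
There is evidence that waist circumference is associated with body fat percentage.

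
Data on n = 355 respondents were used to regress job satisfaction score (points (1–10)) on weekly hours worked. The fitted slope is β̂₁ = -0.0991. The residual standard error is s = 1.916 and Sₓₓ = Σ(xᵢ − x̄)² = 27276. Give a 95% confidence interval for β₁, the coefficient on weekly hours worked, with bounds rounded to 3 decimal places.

SE(β̂₁) = s/√Sₓₓ = 1.916/√27276 = 0.0116013.
df = n − 2 = 353.
t* = t_{0.025, 353} = 1.966707.
Margin = t* × SE = 1.966707 × 0.0116013 = 0.02282.
CI: -0.0991 ± 0.02282 → (-0.122, -0.076).
With 95% confidence, each one-unit increase in weekly hours worked is associated with a change of between -0.122 and -0.076 points (1–10) in job satisfaction score.

(-0.122, -0.076)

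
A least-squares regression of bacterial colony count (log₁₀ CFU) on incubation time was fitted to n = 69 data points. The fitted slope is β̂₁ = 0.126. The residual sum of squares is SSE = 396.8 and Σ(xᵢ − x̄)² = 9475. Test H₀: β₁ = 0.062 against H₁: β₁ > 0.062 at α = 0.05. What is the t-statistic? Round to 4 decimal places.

t = 2.5599

MSE = SSE/(n − 2) = 396.8/67 = 5.92239.
SE(β̂₁) = √(MSE/Sₓₓ) = √(5.92239/9475) = 0.0250011.
t = (0.126 − 0.062) / 0.0250011 = 2.5599.
df = n − 2 = 67.
One-sided p ≈ 0.0064, which is < 0.05, so reject H₀.
There is evidence that the true slope on incubation time exceeds 0.062 log₁₀ CFU per unit.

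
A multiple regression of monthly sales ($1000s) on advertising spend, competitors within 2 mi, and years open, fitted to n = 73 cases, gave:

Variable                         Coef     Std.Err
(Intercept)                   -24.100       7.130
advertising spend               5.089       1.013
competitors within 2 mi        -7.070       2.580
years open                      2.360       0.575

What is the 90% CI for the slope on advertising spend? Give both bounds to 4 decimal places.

Read off: b = 5.089, SE = 1.013 for advertising spend.
df = n − k − 1 = 73 − 3 − 1 = 69.
t* = t_{0.05, 69} = 1.667239.
Margin = t* × SE = 1.667239 × 1.013 = 1.688913.
CI: 5.089 ± 1.688913 → (3.4001, 6.7779).

(3.4001, 6.7779)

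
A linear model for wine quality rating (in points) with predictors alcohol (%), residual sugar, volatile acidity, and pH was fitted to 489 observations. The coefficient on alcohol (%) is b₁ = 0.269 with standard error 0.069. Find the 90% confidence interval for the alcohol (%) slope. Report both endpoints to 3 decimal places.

df = n − k − 1 = 489 − 4 − 1 = 484.
t* = t_{0.05, 484} = 1.648008.
Margin = t* × SE = 1.648008 × 0.069 = 0.11371.
CI: 0.269 ± 0.11371 → (0.155, 0.383).
With 90% confidence, each one-unit increase in alcohol (%) is associated with a change of between 0.155 and 0.383 points in wine quality rating, holding the other predictors fixed.

(0.155, 0.383)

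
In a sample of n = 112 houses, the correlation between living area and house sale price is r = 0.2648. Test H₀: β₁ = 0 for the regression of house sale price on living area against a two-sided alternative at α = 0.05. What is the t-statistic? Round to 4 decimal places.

t = r·√(n − 2)/√(1 − r²) = 0.2648·√110/√0.929881 = 2.8801.
df = n − 2 = 110.
Two-sided p ≈ 0.0048, which is < 0.05, so reject H₀.
There is evidence of a linear association between living area and house sale price.

t = 2.8801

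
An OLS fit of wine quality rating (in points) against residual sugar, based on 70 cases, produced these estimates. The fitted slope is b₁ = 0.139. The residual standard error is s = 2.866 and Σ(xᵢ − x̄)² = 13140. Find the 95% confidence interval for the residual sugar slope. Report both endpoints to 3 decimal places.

(0.089, 0.189)

SE(b₁) = s/√Sₓₓ = 2.866/√13140 = 0.0250022.
df = n − 2 = 68.
t* = t_{0.025, 68} = 1.995469.
Margin = t* × SE = 1.995469 × 0.0250022 = 0.04989.
CI: 0.139 ± 0.04989 → (0.089, 0.189).
With 95% confidence, each one-unit increase in residual sugar is associated with a change of between 0.089 and 0.189 points in wine quality rating.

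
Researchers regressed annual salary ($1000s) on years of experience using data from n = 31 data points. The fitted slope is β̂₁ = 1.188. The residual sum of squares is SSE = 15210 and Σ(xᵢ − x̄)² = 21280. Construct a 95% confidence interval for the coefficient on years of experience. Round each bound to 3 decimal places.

(0.867, 1.509)

MSE = SSE/(n − 2) = 15210/29 = 524.483.
SE(β̂₁) = √(MSE/Sₓₓ) = √(524.483/21280) = 0.156993.
df = n − 2 = 29.
t* = t_{0.025, 29} = 2.04523.
Margin = t* × SE = 2.04523 × 0.156993 = 0.32109.
CI: 1.188 ± 0.32109 → (0.867, 1.509).
With 95% confidence, each one-unit increase in years of experience is associated with a change of between 0.867 and 1.509 $1000s in annual salary.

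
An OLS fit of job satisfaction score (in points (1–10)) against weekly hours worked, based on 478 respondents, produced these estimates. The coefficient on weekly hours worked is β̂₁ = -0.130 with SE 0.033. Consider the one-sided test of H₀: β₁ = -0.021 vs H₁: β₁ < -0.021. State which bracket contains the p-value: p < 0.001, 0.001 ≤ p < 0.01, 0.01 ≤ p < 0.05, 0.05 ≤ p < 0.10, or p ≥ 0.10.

p < 0.001

t = (-0.130 − (-0.021)) / 0.033 = -3.303.
df = n − 2 = 478 − 2 = 476.
One-sided p = P(T_{476} < t) ≈ 0.0005.
So p < 0.001.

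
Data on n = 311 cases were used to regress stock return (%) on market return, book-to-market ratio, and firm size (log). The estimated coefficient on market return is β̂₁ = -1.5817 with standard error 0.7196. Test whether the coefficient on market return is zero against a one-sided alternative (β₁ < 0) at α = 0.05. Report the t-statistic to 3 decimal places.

H₀: β₁ = 0 vs H₁: β₁ < 0.
t = (β̂₁ − β₁⁰)/SE = -1.5817 / 0.7196 = -2.198.
df = n − k − 1 = 311 − 3 − 1 = 307.
One-sided p ≈ 0.0143, which is < 0.05, so reject H₀.
There is evidence that the true slope on market return is negative, holding the other predictors fixed.

t = -2.198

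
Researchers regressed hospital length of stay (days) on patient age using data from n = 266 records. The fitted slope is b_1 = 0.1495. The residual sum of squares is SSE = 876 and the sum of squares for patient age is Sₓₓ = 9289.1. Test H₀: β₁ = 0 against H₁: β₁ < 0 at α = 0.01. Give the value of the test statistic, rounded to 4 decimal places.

MSE = SSE/(n − 2) = 876/264 = 3.31818.
SE(b_1) = √(MSE/Sₓₓ) = √(3.31818/9289.1) = 0.0189001.
t = 0.1495 / 0.0189001 = 7.9100.
df = n − 2 = 264.
One-sided p ≈ 1.0000, which is ≥ 0.01, so fail to reject H₀.
The data do not give significant evidence that the true slope on patient age is negative.

t = 7.9100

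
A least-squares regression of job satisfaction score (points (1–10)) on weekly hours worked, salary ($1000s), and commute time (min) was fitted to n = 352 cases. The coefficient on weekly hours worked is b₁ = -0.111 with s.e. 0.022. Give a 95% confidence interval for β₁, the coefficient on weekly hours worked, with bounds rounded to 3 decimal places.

(-0.154, -0.068)

df = n − k − 1 = 352 − 3 − 1 = 348.
t* = t_{0.025, 348} = 1.966804.
Margin = t* × SE = 1.966804 × 0.022 = 0.04327.
CI: -0.111 ± 0.04327 → (-0.154, -0.068).
With 95% confidence, each one-unit increase in weekly hours worked is associated with a change of between -0.154 and -0.068 points (1–10) in job satisfaction score, holding the other predictors fixed.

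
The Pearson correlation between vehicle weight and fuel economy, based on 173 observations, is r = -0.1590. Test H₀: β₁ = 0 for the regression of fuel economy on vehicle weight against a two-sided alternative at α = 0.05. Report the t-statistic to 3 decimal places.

t = r·√(n − 2)/√(1 − r²) = -0.1590·√171/√0.974719 = -2.106.
df = n − 2 = 171.
Two-sided p ≈ 0.0367, which is < 0.05, so reject H₀.
There is evidence of a linear association between vehicle weight and fuel economy.

t = -2.106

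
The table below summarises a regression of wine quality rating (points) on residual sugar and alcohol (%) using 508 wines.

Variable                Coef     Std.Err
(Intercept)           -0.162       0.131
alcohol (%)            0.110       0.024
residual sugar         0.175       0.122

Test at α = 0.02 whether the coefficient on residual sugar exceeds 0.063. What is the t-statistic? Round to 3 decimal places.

Read off: b = 0.175, SE = 0.122 for residual sugar.
H₀: β₁ = 0.063 vs H₁: β₁ > 0.063.
t = (0.175 − 0.063) / 0.122 = 0.918.
df = n − k − 1 = 508 − 2 − 1 = 505.
One-sided p ≈ 0.1795, which is ≥ 0.02, so fail to reject H₀.
The data do not give significant evidence that the true slope on residual sugar exceeds 0.063 points per unit, holding the other predictors fixed.

t = 0.918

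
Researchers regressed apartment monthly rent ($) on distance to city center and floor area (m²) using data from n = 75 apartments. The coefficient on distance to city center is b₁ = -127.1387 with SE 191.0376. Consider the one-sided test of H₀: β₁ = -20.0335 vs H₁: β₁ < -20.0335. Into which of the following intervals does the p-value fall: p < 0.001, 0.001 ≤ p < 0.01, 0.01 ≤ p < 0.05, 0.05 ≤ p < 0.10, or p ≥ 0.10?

p ≥ 0.10

t = (-127.1387 − (-20.0335)) / 191.0376 = -0.561.
df = n − k − 1 = 75 − 2 − 1 = 72.
One-sided p = P(T_{72} < t) ≈ 0.2884.
So p ≥ 0.10.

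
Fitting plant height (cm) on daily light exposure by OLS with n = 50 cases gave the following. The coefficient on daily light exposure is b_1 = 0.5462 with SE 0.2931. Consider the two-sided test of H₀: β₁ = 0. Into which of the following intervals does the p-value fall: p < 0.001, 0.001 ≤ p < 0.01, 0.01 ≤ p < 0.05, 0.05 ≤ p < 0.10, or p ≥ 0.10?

0.05 ≤ p < 0.10

t = 0.5462 / 0.2931 = 1.864.
df = n − 2 = 50 − 2 = 48.
Two-sided p = 2·P(T_{48} > |t|) ≈ 0.0685.
So 0.05 ≤ p < 0.10.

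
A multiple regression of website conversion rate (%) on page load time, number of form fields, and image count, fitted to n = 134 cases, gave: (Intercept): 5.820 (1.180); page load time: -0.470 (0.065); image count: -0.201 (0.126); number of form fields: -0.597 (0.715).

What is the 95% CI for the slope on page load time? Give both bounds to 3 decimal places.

(-0.599, -0.341)

Read off: b = -0.470, SE = 0.065 for page load time.
df = n − k − 1 = 134 − 3 − 1 = 130.
t* = t_{0.025, 130} = 1.97838.
Margin = t* × SE = 1.97838 × 0.065 = 0.12859.
CI: -0.470 ± 0.12859 → (-0.599, -0.341).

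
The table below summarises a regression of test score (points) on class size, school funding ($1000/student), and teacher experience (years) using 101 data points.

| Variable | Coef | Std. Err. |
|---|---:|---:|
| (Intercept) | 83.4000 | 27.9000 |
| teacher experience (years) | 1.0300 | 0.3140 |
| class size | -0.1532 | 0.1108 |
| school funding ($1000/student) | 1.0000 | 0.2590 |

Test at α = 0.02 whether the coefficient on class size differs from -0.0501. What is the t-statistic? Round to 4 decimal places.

t = -0.9305

Read off: b = -0.1532, SE = 0.1108 for class size.
H₀: β₁ = -0.0501 vs H₁: β₁ ≠ -0.0501.
t = (-0.1532 − (-0.0501)) / 0.1108 = -0.9305.
df = n − k − 1 = 101 − 3 − 1 = 97.
Two-sided p ≈ 0.3544, which is ≥ 0.02, so fail to reject H₀.
The data are consistent with a true slope of -0.0501 points per unit of class size, holding the other predictors fixed.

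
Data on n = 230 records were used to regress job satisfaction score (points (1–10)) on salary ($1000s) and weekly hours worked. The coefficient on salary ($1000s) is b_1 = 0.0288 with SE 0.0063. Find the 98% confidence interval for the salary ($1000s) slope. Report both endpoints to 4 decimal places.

df = n − k − 1 = 230 − 2 − 1 = 227.
t* = t_{0.01, 227} = 2.342887.
Margin = t* × SE = 2.342887 × 0.0063 = 0.014760.
CI: 0.0288 ± 0.014760 → (0.0140, 0.0436).
With 98% confidence, each one-unit increase in salary ($1000s) is associated with a change of between 0.0140 and 0.0436 points (1–10) in job satisfaction score, holding the other predictors fixed.

(0.0140, 0.0436)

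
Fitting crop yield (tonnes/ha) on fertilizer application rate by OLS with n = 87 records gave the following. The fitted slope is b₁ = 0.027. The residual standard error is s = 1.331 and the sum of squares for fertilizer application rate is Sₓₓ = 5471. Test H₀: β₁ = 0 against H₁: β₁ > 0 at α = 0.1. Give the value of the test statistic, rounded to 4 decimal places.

t = 1.5004

SE(b₁) = s/√Sₓₓ = 1.331/√5471 = 0.0179947.
t = 0.027 / 0.0179947 = 1.5004.
df = n − 2 = 85.
One-sided p ≈ 0.0686, which is < 0.1, so reject H₀.
There is evidence that the true slope on fertilizer application rate is positive.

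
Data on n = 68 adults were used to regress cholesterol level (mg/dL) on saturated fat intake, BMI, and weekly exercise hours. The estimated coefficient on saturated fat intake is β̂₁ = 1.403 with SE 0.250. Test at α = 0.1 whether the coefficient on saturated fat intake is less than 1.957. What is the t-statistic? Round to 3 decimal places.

t = -2.216

H₀: β₁ = 1.957 vs H₁: β₁ < 1.957.
t = (β̂₁ − β₁⁰)/SE = (1.403 − 1.957) / 0.250 = -2.216.
df = n − k − 1 = 68 − 3 − 1 = 64.
One-sided p ≈ 0.0151, which is < 0.1, so reject H₀.
There is evidence that the true slope on saturated fat intake is below 1.957 mg/dL per unit, holding the other predictors fixed.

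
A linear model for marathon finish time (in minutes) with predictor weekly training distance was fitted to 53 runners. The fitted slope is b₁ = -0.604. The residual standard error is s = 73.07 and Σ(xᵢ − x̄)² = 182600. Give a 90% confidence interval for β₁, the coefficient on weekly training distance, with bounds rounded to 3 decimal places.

(-0.890, -0.318)

SE(b₁) = s/√Sₓₓ = 73.07/√182600 = 0.170997.
df = n − 2 = 51.
t* = t_{0.05, 51} = 1.675285.
Margin = t* × SE = 1.675285 × 0.170997 = 0.28647.
CI: -0.604 ± 0.28647 → (-0.890, -0.318).
With 90% confidence, each one-unit increase in weekly training distance is associated with a change of between -0.890 and -0.318 minutes in marathon finish time.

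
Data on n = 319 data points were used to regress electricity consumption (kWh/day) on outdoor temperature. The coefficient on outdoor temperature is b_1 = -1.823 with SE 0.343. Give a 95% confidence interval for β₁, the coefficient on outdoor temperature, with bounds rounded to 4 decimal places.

(-2.4978, -1.1482)

df = n − 2 = 319 − 2 = 317.
t* = t_{0.025, 317} = 1.967476.
Margin = t* × SE = 1.967476 × 0.343 = 0.674844.
CI: -1.823 ± 0.674844 → (-2.4978, -1.1482).
With 95% confidence, each one-unit increase in outdoor temperature is associated with a change of between -2.4978 and -1.1482 kWh/day in electricity consumption.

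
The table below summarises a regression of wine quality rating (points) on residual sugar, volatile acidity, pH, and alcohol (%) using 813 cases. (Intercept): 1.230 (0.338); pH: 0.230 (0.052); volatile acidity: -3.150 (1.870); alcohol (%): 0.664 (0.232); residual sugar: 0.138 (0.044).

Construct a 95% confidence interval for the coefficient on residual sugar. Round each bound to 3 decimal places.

(0.052, 0.224)

Read off: b = 0.138, SE = 0.044 for residual sugar.
df = n − k − 1 = 813 − 4 − 1 = 808.
t* = t_{0.025, 808} = 1.962904.
Margin = t* × SE = 1.962904 × 0.044 = 0.08637.
CI: 0.138 ± 0.08637 → (0.052, 0.224).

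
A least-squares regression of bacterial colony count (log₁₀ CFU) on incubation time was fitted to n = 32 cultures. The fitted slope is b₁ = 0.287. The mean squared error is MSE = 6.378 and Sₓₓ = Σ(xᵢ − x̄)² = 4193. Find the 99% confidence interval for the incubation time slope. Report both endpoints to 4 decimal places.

(0.1797, 0.3943)

SE(b₁) = √(MSE/Sₓₓ) = √(6.378/4193) = 0.0390014.
df = n − 2 = 30.
t* = t_{0.005, 30} = 2.749996.
Margin = t* × SE = 2.749996 × 0.0390014 = 0.107254.
CI: 0.287 ± 0.107254 → (0.1797, 0.3943).
With 99% confidence, each one-unit increase in incubation time is associated with a change of between 0.1797 and 0.3943 log₁₀ CFU in bacterial colony count.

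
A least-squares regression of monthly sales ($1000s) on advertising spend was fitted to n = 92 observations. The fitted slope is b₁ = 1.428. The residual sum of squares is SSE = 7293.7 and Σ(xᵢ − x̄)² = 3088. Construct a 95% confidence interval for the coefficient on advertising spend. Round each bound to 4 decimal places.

(1.1062, 1.7498)

MSE = SSE/(n − 2) = 7293.7/90 = 81.0411.
SE(b₁) = √(MSE/Sₓₓ) = √(81.0411/3088) = 0.162.
df = n − 2 = 90.
t* = t_{0.025, 90} = 1.986675.
Margin = t* × SE = 1.986675 × 0.162 = 0.321841.
CI: 1.428 ± 0.321841 → (1.1062, 1.7498).
With 95% confidence, each one-unit increase in advertising spend is associated with a change of between 1.1062 and 1.7498 $1000s in monthly sales.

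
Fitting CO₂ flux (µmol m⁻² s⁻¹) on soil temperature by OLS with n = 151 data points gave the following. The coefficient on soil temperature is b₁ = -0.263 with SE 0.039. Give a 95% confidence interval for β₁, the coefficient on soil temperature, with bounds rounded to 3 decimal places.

df = n − 2 = 151 − 2 = 149.
t* = t_{0.025, 149} = 1.976013.
Margin = t* × SE = 1.976013 × 0.039 = 0.07706.
CI: -0.263 ± 0.07706 → (-0.340, -0.186).
With 95% confidence, each one-unit increase in soil temperature is associated with a change of between -0.340 and -0.186 µmol m⁻² s⁻¹ in CO₂ flux.

(-0.340, -0.186)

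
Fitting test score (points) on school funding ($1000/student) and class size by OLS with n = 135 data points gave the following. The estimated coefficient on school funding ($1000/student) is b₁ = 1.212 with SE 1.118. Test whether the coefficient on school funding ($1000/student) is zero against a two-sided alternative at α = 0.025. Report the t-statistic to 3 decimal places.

t = 1.084

H₀: β₁ = 0 vs H₁: β₁ ≠ 0.
t = (b₁ − β₁⁰)/SE = 1.212 / 1.118 = 1.084.
df = n − k − 1 = 135 − 2 − 1 = 132.
Two-sided p ≈ 0.2803, which is ≥ 0.025, so fail to reject H₀.
The data do not give significant evidence of an association between school funding ($1000/student) and test score, after adjusting for the other predictors.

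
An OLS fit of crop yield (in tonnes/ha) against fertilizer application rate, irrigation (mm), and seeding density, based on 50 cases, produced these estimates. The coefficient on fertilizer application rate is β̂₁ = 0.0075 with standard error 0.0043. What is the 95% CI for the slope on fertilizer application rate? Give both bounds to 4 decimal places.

df = n − k − 1 = 50 − 3 − 1 = 46.
t* = t_{0.025, 46} = 2.012896.
Margin = t* × SE = 2.012896 × 0.0043 = 0.008655.
CI: 0.0075 ± 0.008655 → (-0.0012, 0.0162).
With 95% confidence, each one-unit increase in fertilizer application rate is associated with a change of between -0.0012 and 0.0162 tonnes/ha in crop yield, holding the other predictors fixed.

(-0.0012, 0.0162)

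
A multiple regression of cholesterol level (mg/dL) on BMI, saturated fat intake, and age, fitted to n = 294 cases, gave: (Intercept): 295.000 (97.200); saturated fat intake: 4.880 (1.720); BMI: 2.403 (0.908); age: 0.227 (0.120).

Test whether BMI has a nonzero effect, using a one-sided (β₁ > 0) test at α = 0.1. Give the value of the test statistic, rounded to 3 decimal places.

Read off: b = 2.403, SE = 0.908 for BMI.
H₀: β₁ = 0 vs H₁: β₁ > 0.
t = 2.403 / 0.908 = 2.646.
df = n − k − 1 = 294 − 3 − 1 = 290.
One-sided p ≈ 0.0043, which is < 0.1, so reject H₀.
There is evidence that the true slope on BMI is positive, holding the other predictors fixed.

t = 2.646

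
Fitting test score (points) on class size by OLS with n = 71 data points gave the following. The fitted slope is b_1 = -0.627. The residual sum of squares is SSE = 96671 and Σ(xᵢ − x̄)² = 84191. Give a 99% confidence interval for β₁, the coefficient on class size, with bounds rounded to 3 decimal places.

(-0.969, -0.285)

MSE = SSE/(n − 2) = 96671/69 = 1401.03.
SE(b_1) = √(MSE/Sₓₓ) = √(1401.03/84191) = 0.129.
df = n − 2 = 69.
t* = t_{0.005, 69} = 2.648977.
Margin = t* × SE = 2.648977 × 0.129 = 0.34172.
CI: -0.627 ± 0.34172 → (-0.969, -0.285).
With 99% confidence, each one-unit increase in class size is associated with a change of between -0.969 and -0.285 points in test score.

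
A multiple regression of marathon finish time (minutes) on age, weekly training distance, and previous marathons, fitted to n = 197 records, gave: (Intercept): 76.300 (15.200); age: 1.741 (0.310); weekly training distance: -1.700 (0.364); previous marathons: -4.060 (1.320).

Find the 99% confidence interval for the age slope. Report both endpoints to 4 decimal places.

Read off: b = 1.741, SE = 0.310 for age.
df = n − k − 1 = 197 − 3 − 1 = 193.
t* = t_{0.005, 193} = 2.601543.
Margin = t* × SE = 2.601543 × 0.310 = 0.806478.
CI: 1.741 ± 0.806478 → (0.9345, 2.5475).

(0.9345, 2.5475)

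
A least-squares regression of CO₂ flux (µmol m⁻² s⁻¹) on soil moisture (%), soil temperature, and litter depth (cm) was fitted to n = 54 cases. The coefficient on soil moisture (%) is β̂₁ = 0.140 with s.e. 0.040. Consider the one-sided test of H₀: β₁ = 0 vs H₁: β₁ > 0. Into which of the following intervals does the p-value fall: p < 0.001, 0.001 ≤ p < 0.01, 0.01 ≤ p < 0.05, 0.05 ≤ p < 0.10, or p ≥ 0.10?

p < 0.001

t = 0.140 / 0.040 = 3.500.
df = n − k − 1 = 54 − 3 − 1 = 50.
One-sided p = P(T_{50} > t) ≈ 0.0005.
So p < 0.001.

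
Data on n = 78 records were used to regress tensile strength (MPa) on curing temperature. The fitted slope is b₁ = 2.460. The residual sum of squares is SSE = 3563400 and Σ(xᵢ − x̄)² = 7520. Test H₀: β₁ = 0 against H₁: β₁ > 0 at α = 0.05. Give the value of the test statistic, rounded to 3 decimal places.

t = 0.985

MSE = SSE/(n − 2) = 3563400/76 = 46886.8.
SE(b₁) = √(MSE/Sₓₓ) = √(46886.8/7520) = 2.49699.
t = 2.460 / 2.49699 = 0.985.
df = n − 2 = 76.
One-sided p ≈ 0.1638, which is ≥ 0.05, so fail to reject H₀.
The data do not give significant evidence that the true slope on curing temperature is positive.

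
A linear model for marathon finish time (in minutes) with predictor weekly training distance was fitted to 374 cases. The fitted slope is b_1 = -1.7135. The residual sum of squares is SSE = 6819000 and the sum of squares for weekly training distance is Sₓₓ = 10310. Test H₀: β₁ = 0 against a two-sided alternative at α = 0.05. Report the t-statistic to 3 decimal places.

MSE = SSE/(n − 2) = 6819000/372 = 18330.6.
SE(b_1) = √(MSE/Sₓₓ) = √(18330.6/10310) = 1.3334.
t = -1.7135 / 1.3334 = -1.285.
df = n − 2 = 372.
Two-sided p ≈ 0.1996, which is ≥ 0.05, so fail to reject H₀.
The data do not give significant evidence of an association between weekly training distance and marathon finish time.

t = -1.285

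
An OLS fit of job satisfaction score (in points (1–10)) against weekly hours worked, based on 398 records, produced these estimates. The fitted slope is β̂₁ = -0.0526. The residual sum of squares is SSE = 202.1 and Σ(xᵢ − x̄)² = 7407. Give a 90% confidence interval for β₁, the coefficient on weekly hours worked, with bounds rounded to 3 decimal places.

MSE = SSE/(n − 2) = 202.1/396 = 0.510354.
SE(β̂₁) = √(MSE/Sₓₓ) = √(0.510354/7407) = 0.00830069.
df = n − 2 = 396.
t* = t_{0.05, 396} = 1.648711.
Margin = t* × SE = 1.648711 × 0.00830069 = 0.01369.
CI: -0.0526 ± 0.01369 → (-0.066, -0.039).
With 90% confidence, each one-unit increase in weekly hours worked is associated with a change of between -0.066 and -0.039 points (1–10) in job satisfaction score.

(-0.066, -0.039)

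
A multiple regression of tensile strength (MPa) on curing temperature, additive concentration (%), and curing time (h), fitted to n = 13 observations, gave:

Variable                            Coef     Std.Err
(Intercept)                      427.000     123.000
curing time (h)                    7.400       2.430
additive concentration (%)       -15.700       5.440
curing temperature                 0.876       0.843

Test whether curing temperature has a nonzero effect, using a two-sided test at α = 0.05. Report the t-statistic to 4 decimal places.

Read off: b = 0.876, SE = 0.843 for curing temperature.
H₀: β₁ = 0 vs H₁: β₁ ≠ 0.
t = 0.876 / 0.843 = 1.0391.
df = n − k − 1 = 13 − 3 − 1 = 9.
Two-sided p ≈ 0.3258, which is ≥ 0.05, so fail to reject H₀.
The data do not give significant evidence of an association between curing temperature and tensile strength, after adjusting for the other predictors.

t = 1.0391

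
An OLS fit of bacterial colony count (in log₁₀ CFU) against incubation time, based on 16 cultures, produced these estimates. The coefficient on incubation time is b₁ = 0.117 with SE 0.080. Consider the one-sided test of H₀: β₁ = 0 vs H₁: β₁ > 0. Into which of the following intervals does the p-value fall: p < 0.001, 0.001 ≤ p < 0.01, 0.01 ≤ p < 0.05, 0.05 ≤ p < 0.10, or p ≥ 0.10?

t = 0.117 / 0.080 = 1.463.
df = n − 2 = 16 − 2 = 14.
One-sided p = P(T_{14} > t) ≈ 0.0828.
So 0.05 ≤ p < 0.10.

0.05 ≤ p < 0.10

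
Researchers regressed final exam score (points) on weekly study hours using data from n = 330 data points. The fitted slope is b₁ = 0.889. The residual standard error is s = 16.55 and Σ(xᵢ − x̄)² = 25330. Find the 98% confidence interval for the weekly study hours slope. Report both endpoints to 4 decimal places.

(0.6459, 1.1321)

SE(b₁) = s/√Sₓₓ = 16.55/√25330 = 0.103987.
df = n − 2 = 328.
t* = t_{0.01, 328} = 2.33777.
Margin = t* × SE = 2.33777 × 0.103987 = 0.243098.
CI: 0.889 ± 0.243098 → (0.6459, 1.1321).
With 98% confidence, each one-unit increase in weekly study hours is associated with a change of between 0.6459 and 1.1321 points in final exam score.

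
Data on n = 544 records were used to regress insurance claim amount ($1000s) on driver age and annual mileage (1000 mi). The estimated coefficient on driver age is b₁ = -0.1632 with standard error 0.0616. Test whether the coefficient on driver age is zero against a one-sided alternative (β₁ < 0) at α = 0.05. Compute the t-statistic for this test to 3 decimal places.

t = -2.649

H₀: β₁ = 0 vs H₁: β₁ < 0.
t = (b₁ − β₁⁰)/SE = -0.1632 / 0.0616 = -2.649.
df = n − k − 1 = 544 − 2 − 1 = 541.
One-sided p ≈ 0.0042, which is < 0.05, so reject H₀.
There is evidence that the true slope on driver age is negative, holding the other predictors fixed.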